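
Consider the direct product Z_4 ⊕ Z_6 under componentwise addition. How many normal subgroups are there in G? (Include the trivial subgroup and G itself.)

G is abelian, so every subgroup is normal.
G has 16 subgroups in total, hence 16 normal subgroups.

16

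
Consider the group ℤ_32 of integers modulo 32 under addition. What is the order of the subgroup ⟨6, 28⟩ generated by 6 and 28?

16

|⟨6⟩| = 16 and |⟨28⟩| = 8, so |H| is a multiple of lcm(16, 8) = 16 and divides |G| = 32.
Closing under the operation: H = {0, 2, 4, 6, 8, 10, 12, 14, 16, 18, 20, 22, 24, 26, 28, 30}, so |H| = 16.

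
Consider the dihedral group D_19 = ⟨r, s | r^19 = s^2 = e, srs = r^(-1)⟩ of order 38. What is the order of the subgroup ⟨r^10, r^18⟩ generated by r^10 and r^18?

19

|⟨r^10⟩| = 19 and |⟨r^18⟩| = 19, so |H| is a multiple of lcm(19, 19) = 19 and divides |G| = 38.
Closing under the operation: H = {e, r, r^2, r^3, r^4, r^5, r^6, r^7, r^8, r^9, r^10, r^11, r^12, r^13, r^14, r^15, r^16, r^17, r^18}, so |H| = 19.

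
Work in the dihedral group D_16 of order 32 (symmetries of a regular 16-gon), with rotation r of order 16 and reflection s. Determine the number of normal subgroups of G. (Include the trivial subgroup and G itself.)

G has 36 subgroups. Checking conjugation-invariance by order — order 1: 1/1 normal; order 2: 1/17 normal; order 4: 1/9 normal; order 8: 1/5 normal; order 16: 3/3 normal; order 32: 1/1 normal.
Total normal subgroups: 8.

8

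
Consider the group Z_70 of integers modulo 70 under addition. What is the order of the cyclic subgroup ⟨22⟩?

In Z_70, the order of an element a is n/gcd(a, n).
gcd(22, 70) = 2, so |⟨22⟩| = 70/2 = 35.

35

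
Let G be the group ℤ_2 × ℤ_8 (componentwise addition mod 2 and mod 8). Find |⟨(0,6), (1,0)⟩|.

|⟨(0,6)⟩| = 4 and |⟨(1,0)⟩| = 2, so |H| is a multiple of lcm(4, 2) = 4 and divides |G| = 16.
Closing under the operation: H = {(0,0), (0,2), (0,4), (0,6), (1,0), (1,2), (1,4), (1,6)}, so |H| = 8.

8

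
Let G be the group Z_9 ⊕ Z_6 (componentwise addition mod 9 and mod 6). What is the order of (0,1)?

The order of (0,1) in Z_9 × Z_6 is lcm(ord(0) in Z_9, ord(1) in Z_6).
ord(0) = 1 and ord(1) = 6, so |⟨(0,1)⟩| = lcm(1, 6) = 6.

6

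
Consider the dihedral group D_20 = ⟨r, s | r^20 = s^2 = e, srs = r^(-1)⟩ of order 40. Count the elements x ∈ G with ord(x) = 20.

8

The elements of order 20 are: r, r^3, r^7, r^9, r^11, r^13, r^17, r^19.
That's 8.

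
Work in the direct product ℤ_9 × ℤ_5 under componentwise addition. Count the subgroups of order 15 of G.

1

|G| = 45 and 15 | 45, so subgroups of order 15 are possible by Lagrange.
The subgroups of order 15 are: {(0,0), (0,1), (0,2), (0,3), (0,4), (3,0), (3,1), (3,2), (3,3), (3,4), (6,0), (6,1), (6,2), (6,3), (6,4)}.
So G has 1 subgroup of order 15.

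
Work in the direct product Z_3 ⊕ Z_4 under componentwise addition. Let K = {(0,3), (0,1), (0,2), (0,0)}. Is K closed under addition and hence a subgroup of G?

|K| = 4 divides |G| = 12, consistent with Lagrange.
K contains the identity, every element's inverse is in K, and K is closed under +: it is a subgroup.
In fact K = ⟨(0,1)⟩.

Yes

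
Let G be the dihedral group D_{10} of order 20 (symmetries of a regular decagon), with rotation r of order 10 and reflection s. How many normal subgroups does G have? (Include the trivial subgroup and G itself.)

G has 22 subgroups. Checking conjugation-invariance by order — order 1: 1/1 normal; order 2: 1/11 normal; order 4: 0/5 normal; order 5: 1/1 normal; order 10: 3/3 normal; order 20: 1/1 normal.
Total normal subgroups: 7.

7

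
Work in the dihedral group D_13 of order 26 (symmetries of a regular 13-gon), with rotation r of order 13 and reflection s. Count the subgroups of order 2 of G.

13

|G| = 26 and 2 | 26, so subgroups of order 2 are possible by Lagrange.
The subgroups of order 2 are: {e, r^10s}; {e, r^11s}; {e, r^12s}; {e, r^2s}; … (13 in all).
So G has 13 subgroups of order 2.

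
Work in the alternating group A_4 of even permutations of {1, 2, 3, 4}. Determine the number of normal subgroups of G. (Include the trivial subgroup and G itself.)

G has 10 subgroups. Checking conjugation-invariance by order — order 1: 1/1 normal; order 2: 0/3 normal; order 3: 0/4 normal; order 4: 1/1 normal; order 12: 1/1 normal.
Total normal subgroups: 3.

3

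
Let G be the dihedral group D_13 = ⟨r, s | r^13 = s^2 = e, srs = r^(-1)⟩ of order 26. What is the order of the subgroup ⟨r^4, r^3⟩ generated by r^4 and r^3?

|⟨r^4⟩| = 13 and |⟨r^3⟩| = 13, so |H| is a multiple of lcm(13, 13) = 13 and divides |G| = 26.
Closing under the operation: H = {e, r, r^2, r^3, r^4, r^5, r^6, r^7, r^8, r^9, r^10, r^11, r^12}, so |H| = 13.

13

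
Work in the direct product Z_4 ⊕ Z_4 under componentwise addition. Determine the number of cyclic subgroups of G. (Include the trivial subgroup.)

Each element a generates a cyclic subgroup ⟨a⟩; distinct elements may generate the same one (a cyclic group of order d has φ(d) generators).
Cyclic subgroups by order — order 1: 1; order 2: 3; order 4: 6.
Total: 10.

10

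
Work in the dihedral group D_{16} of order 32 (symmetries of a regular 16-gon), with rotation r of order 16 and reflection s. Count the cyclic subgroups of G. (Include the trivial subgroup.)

A cyclic subgroup of order d is generated by each of its φ(d) elements of order d, so the cyclic subgroups of order d number (#elements of order d)/φ(d).
Cyclic subgroups by order — order 1: 1; order 2: 17; order 4: 1; order 8: 1; order 16: 1.
Total: 21.

21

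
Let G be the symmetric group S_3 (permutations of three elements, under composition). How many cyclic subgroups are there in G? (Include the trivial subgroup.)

5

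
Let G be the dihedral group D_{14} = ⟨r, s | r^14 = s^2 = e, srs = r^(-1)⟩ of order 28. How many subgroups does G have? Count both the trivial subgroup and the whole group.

28

|G| = 28, so by Lagrange every subgroup order divides 28. Divisors: 1, 2, 4, 7, 14, 28.
Subgroups by order — order 1: 1; order 2: 15; order 4: 7; order 7: 1; order 14: 3; order 28: 1.
Total: 1 + 15 + 7 + 1 + 3 + 1 = 28.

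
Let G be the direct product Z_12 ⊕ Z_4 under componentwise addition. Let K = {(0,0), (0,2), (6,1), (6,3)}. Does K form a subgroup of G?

|K| = 4 divides |G| = 48, consistent with Lagrange.
K contains the identity, every element's inverse is in K, and K is closed under +: it is a subgroup.
In fact K = ⟨(6,1)⟩.

Yes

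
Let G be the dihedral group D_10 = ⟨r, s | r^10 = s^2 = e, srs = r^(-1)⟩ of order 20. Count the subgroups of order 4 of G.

|G| = 20 and 4 | 20, so subgroups of order 4 are possible by Lagrange.
The subgroups of order 4 are: {e, r^5, r^2s, r^7s}; {e, r^5, r^3s, r^8s}; {e, r^5, r^4s, r^9s}; {e, r^5, s, r^5s}; … (5 in all).
So G has 5 subgroups of order 4.

5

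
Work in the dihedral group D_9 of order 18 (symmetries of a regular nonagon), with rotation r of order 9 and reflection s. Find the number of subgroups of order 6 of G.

3

|G| = 18 and 6 | 18, so subgroups of order 6 are possible by Lagrange.
The subgroups of order 6 are: {e, r^3, r^6, r^2s, r^5s, r^8s}; {e, r^3, r^6, s, r^3s, r^6s}; {e, r^3, r^6, rs, r^4s, r^7s}.
So G has 3 subgroups of order 6.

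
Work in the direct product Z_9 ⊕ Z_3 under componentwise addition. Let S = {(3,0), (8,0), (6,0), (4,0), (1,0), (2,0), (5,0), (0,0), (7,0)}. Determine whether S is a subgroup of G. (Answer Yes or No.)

|S| = 9 divides |G| = 27, consistent with Lagrange.
S contains the identity, every element's inverse is in S, and S is closed under +: it is a subgroup.
In fact S = ⟨(4,0)⟩.

Yes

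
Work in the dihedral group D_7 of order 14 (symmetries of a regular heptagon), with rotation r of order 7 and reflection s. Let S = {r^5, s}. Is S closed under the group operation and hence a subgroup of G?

The identity e ∉ S, so S is not a subgroup.

No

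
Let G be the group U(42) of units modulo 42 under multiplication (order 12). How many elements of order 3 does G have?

2

The elements of order 3 are: 25, 37.
That's 2.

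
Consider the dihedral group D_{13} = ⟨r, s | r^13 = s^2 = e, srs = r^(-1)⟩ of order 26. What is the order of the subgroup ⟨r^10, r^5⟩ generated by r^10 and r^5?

|⟨r^10⟩| = 13 and |⟨r^5⟩| = 13, so |H| is a multiple of lcm(13, 13) = 13 and divides |G| = 26.
Closing under the operation: H = {e, r, r^2, r^3, r^4, r^5, r^6, r^7, r^8, r^9, r^10, r^11, r^12}, so |H| = 13.

13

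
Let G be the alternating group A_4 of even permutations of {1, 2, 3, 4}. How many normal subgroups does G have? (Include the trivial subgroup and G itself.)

3

G has 10 subgroups. Checking conjugation-invariance by order — order 1: 1/1 normal; order 2: 0/3 normal; order 3: 0/4 normal; order 4: 1/1 normal; order 12: 1/1 normal.
Total normal subgroups: 3.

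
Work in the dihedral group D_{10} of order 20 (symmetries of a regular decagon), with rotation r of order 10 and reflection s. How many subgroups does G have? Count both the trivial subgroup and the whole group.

|G| = 20, so by Lagrange every subgroup order divides 20. Divisors: 1, 2, 4, 5, 10, 20.
Subgroups by order — order 1: 1; order 2: 11; order 4: 5; order 5: 1; order 10: 3; order 20: 1.
Total: 1 + 11 + 5 + 1 + 3 + 1 = 22.

22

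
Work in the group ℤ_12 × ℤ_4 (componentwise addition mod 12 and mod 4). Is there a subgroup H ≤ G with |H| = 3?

3 | 48. A subgroup of order 3 is {(0,0), (4,0), (8,0)}.

Yes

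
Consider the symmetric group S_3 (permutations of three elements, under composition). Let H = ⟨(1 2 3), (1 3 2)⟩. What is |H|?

|⟨(1 2 3)⟩| = 3 and |⟨(1 3 2)⟩| = 3, so |H| is a multiple of lcm(3, 3) = 3 and divides |G| = 6.
Closing under the operation: H = {e, (1 2 3), (1 3 2)}, so |H| = 3.

3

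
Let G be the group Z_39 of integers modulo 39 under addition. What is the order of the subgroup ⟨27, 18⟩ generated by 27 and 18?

|⟨27⟩| = 13 and |⟨18⟩| = 13, so |H| is a multiple of lcm(13, 13) = 13 and divides |G| = 39.
Closing under the operation: H = {0, 3, 6, 9, 12, 15, 18, 21, 24, 27, 30, 33, 36}, so |H| = 13.

13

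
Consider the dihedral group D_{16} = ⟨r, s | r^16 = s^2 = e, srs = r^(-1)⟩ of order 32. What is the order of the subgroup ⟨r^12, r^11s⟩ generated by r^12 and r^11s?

|⟨r^12⟩| = 4 and |⟨r^11s⟩| = 2, so |H| is a multiple of lcm(4, 2) = 4 and divides |G| = 32.
Closing under the operation: H = {e, r^4, r^8, r^12, r^3s, r^7s, r^11s, r^15s}, so |H| = 8.

8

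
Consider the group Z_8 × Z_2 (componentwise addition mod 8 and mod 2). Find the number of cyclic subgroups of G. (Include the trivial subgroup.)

Each element a generates a cyclic subgroup ⟨a⟩; distinct elements may generate the same one (a cyclic group of order d has φ(d) generators).
Cyclic subgroups by order — order 1: 1; order 2: 3; order 4: 2; order 8: 2.
Total: 8.

8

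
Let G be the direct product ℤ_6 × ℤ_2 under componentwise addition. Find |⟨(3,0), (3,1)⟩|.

4

|⟨(3,0)⟩| = 2 and |⟨(3,1)⟩| = 2, so |H| is a multiple of lcm(2, 2) = 2 and divides |G| = 12.
Closing under the operation: H = {(0,0), (0,1), (3,0), (3,1)}, so |H| = 4.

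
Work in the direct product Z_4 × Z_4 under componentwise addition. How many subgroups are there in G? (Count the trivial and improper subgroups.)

|G| = 16, so by Lagrange every subgroup order divides 16. Divisors: 1, 2, 4, 8, 16.
Subgroups by order — order 1: 1; order 2: 3; order 4: 7; order 8: 3; order 16: 1.
Total: 1 + 3 + 7 + 3 + 1 = 15.

15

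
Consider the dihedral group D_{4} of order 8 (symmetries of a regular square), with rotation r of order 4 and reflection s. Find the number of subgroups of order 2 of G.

|G| = 8 and 2 | 8, so subgroups of order 2 are possible by Lagrange.
The subgroups of order 2 are: {e, r^2}; {e, r^2s}; {e, r^3s}; {e, rs}; … (5 in all).
So G has 5 subgroups of order 2.

5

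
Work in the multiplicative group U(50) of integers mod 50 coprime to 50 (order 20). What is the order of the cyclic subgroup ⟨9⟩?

10

Compute successive powers of 9 mod 50: 9, 31, 29, 11, 49, 41, 19, 21, …; 9^10 ≡ 1 (mod 50).
So |⟨9⟩| = 10.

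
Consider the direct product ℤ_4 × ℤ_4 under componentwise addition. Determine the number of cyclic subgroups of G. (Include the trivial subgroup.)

Group the elements of G by the cyclic subgroup they generate; each cyclic subgroup of order d accounts for φ(d) elements.
Cyclic subgroups by order — order 1: 1; order 2: 3; order 4: 6.
Total: 10.

10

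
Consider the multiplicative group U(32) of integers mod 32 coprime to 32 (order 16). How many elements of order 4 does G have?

The elements of order 4 are: 7, 9, 23, 25.
That's 4.

4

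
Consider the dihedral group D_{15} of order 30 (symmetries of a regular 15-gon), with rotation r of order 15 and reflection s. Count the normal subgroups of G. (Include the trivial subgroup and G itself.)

5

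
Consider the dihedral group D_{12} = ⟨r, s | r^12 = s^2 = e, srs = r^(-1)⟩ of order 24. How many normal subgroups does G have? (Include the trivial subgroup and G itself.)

G has 34 subgroups. Checking conjugation-invariance by order — order 1: 1/1 normal; order 2: 1/13 normal; order 3: 1/1 normal; order 4: 1/7 normal; order 6: 1/5 normal; order 8: 0/3 normal; order 12: 3/3 normal; order 24: 1/1 normal.
Total normal subgroups: 9.

9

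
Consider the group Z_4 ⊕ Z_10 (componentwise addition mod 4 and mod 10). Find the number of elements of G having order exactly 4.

4

An element (a,b) has order lcm(ord(a), ord(b)); count pairs with lcm equal to 4.
Enumerating gives 4 such elements.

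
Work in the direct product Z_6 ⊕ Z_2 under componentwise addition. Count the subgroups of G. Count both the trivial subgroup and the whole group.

10

|G| = 12, so by Lagrange every subgroup order divides 12. Divisors: 1, 2, 3, 4, 6, 12.
Subgroups by order — order 1: 1; order 2: 3; order 3: 1; order 4: 1; order 6: 3; order 12: 1.
Total: 1 + 3 + 1 + 1 + 3 + 1 = 10.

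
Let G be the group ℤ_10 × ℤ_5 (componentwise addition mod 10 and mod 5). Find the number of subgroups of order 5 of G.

|G| = 50 and 5 | 50, so subgroups of order 5 are possible by Lagrange.
The subgroups of order 5 are: {(0,0), (0,1), (0,2), (0,3), (0,4)}; {(0,0), (2,0), (4,0), (6,0), (8,0)}; {(0,0), (2,1), (4,2), (6,3), (8,4)}; {(0,0), (2,2), (4,4), (6,1), (8,3)}; … (6 in all).
So G has 6 subgroups of order 5.

6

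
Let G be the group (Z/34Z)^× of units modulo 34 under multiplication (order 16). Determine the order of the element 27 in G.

Compute successive powers of 27 mod 34: 27, 15, 31, 21, 23, 9, 5, 33, …; 27^16 ≡ 1 (mod 34).
So |⟨27⟩| = 16.

16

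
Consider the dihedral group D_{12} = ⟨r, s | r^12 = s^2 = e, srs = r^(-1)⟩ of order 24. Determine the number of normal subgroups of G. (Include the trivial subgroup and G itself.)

9

G has 34 subgroups. Checking conjugation-invariance by order — order 1: 1/1 normal; order 2: 1/13 normal; order 3: 1/1 normal; order 4: 1/7 normal; order 6: 1/5 normal; order 8: 0/3 normal; order 12: 3/3 normal; order 24: 1/1 normal.
Total normal subgroups: 9.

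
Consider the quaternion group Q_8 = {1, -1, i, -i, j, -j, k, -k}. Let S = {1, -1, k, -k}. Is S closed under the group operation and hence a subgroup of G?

Yes

|S| = 4 divides |G| = 8, consistent with Lagrange.
S contains the identity, every element's inverse is in S, and S is closed under ·: it is a subgroup.
In fact S = ⟨-k⟩.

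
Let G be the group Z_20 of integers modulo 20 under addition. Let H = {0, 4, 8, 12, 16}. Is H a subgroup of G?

Yes

|H| = 5 divides |G| = 20, consistent with Lagrange.
H contains the identity, every element's inverse is in H, and H is closed under +: it is a subgroup.
In fact H = ⟨16⟩.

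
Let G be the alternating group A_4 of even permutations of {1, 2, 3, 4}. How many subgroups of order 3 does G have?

4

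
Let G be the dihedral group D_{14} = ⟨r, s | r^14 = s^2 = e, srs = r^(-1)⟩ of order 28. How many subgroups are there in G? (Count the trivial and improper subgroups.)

|G| = 28, so by Lagrange every subgroup order divides 28. Divisors: 1, 2, 4, 7, 14, 28.
Subgroups by order — order 1: 1; order 2: 15; order 4: 7; order 7: 1; order 14: 3; order 28: 1.
Total: 1 + 15 + 7 + 1 + 3 + 1 = 28.

28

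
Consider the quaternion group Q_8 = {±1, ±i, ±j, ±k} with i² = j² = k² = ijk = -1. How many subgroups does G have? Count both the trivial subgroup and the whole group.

6

|G| = 8, so by Lagrange every subgroup order divides 8. Divisors: 1, 2, 4, 8.
Subgroups by order — order 1: 1; order 2: 1; order 4: 3; order 8: 1.
Total: 1 + 1 + 3 + 1 = 6.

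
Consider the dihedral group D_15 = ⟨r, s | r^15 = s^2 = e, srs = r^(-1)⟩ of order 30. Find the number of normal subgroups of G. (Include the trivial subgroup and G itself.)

5

G has 28 subgroups. Checking conjugation-invariance by order — order 1: 1/1 normal; order 2: 0/15 normal; order 3: 1/1 normal; order 5: 1/1 normal; order 6: 0/5 normal; order 10: 0/3 normal; order 15: 1/1 normal; order 30: 1/1 normal.
Total normal subgroups: 5.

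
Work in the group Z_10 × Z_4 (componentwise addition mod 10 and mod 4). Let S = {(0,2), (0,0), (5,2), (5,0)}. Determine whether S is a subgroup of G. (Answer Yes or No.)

Yes

|S| = 4 divides |G| = 40, consistent with Lagrange.
S contains the identity, every element's inverse is in S, and S is closed under +: it is a subgroup.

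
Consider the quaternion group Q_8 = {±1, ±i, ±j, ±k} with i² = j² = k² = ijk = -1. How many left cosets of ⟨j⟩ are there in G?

2

|⟨j⟩| = 4 and |G| = 8.
By Lagrange, [G : H] = |G|/|H| = 8/4 = 2.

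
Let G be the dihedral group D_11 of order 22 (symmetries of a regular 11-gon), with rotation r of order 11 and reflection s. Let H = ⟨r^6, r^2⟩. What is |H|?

|⟨r^6⟩| = 11 and |⟨r^2⟩| = 11, so |H| is a multiple of lcm(11, 11) = 11 and divides |G| = 22.
Closing under the operation: H = {e, r, r^2, r^3, r^4, r^5, r^6, r^7, r^8, r^9, r^10}, so |H| = 11.

11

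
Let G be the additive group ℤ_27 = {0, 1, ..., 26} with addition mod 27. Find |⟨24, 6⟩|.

|⟨24⟩| = 9 and |⟨6⟩| = 9, so |H| is a multiple of lcm(9, 9) = 9 and divides |G| = 27.
Closing under the operation: H = {0, 3, 6, 9, 12, 15, 18, 21, 24}, so |H| = 9.

9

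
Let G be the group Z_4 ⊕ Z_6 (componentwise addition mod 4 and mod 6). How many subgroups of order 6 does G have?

3

|G| = 24 and 6 | 24, so subgroups of order 6 are possible by Lagrange.
The subgroups of order 6 are: {(0,0), (0,1), (0,2), (0,3), (0,4), (0,5)}; {(0,0), (0,2), (0,4), (2,0), (2,2), (2,4)}; {(0,0), (0,2), (0,4), (2,1), (2,3), (2,5)}.
So G has 3 subgroups of order 6.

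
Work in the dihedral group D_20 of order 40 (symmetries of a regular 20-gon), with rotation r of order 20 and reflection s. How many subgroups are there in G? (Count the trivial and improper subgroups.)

48

|G| = 40, so by Lagrange every subgroup order divides 40. Divisors: 1, 2, 4, 5, 8, 10, 20, 40.
Subgroups by order — order 1: 1; order 2: 21; order 4: 11; order 5: 1; order 8: 5; order 10: 5; order 20: 3; order 40: 1.
Total: 1 + 21 + 11 + 1 + 5 + 5 + 3 + 1 = 48.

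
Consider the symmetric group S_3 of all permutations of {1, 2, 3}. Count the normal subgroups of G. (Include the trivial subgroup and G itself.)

3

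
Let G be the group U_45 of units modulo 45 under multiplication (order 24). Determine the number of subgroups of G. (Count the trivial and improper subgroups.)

16

|G| = 24, so by Lagrange every subgroup order divides 24. Divisors: 1, 2, 3, 4, 6, 8, 12, 24.
Subgroups by order — order 1: 1; order 2: 3; order 3: 1; order 4: 3; order 6: 3; order 8: 1; order 12: 3; order 24: 1.
Total: 1 + 3 + 1 + 3 + 3 + 1 + 3 + 1 = 16.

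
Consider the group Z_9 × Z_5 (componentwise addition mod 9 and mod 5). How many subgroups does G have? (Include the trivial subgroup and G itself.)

6

|G| = 45, so by Lagrange every subgroup order divides 45. Divisors: 1, 3, 5, 9, 15, 45.
Subgroups by order — order 1: 1; order 3: 1; order 5: 1; order 9: 1; order 15: 1; order 45: 1.
Total: 1 + 1 + 1 + 1 + 1 + 1 = 6.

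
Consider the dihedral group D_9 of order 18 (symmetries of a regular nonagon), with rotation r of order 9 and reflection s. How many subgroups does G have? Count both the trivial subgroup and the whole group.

16

|G| = 18, so by Lagrange every subgroup order divides 18. Divisors: 1, 2, 3, 6, 9, 18.
Subgroups by order — order 1: 1; order 2: 9; order 3: 1; order 6: 3; order 9: 1; order 18: 1.
Total: 1 + 9 + 1 + 3 + 1 + 1 = 16.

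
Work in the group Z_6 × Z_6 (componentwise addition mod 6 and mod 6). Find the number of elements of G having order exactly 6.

An element (a,b) has order lcm(ord(a), ord(b)); count pairs with lcm equal to 6.
Enumerating gives 24 such elements.

24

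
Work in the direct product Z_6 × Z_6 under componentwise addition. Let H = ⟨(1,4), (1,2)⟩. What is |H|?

18

|⟨(1,4)⟩| = 6 and |⟨(1,2)⟩| = 6, so |H| is a multiple of lcm(6, 6) = 6 and divides |G| = 36.
Closing under the operation: H = {(0,0), (0,2), (0,4), (1,0), (1,2), (1,4), (2,0), (2,2), (2,4), (3,0), (3,2), (3,4), (4,0), (4,2), (4,4), (5,0), (5,2), (5,4)}, so |H| = 18.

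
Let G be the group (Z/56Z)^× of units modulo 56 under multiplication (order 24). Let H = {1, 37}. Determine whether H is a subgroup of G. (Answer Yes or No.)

37 ∈ H but its inverse 53 ∉ H, so H is not a subgroup.

No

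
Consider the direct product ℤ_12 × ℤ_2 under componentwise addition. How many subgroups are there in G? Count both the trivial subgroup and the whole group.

|G| = 24, so by Lagrange every subgroup order divides 24. Divisors: 1, 2, 3, 4, 6, 8, 12, 24.
Subgroups by order — order 1: 1; order 2: 3; order 3: 1; order 4: 3; order 6: 3; order 8: 1; order 12: 3; order 24: 1.
Total: 1 + 3 + 1 + 3 + 3 + 1 + 3 + 1 = 16.

16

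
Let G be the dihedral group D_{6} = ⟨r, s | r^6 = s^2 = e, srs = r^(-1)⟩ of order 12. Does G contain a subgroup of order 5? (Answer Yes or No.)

No

5 does not divide |G| = 12, so by Lagrange no subgroup of order 5 exists.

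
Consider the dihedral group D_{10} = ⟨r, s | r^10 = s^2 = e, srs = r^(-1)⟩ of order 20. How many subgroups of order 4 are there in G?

|G| = 20 and 4 | 20, so subgroups of order 4 are possible by Lagrange.
The subgroups of order 4 are: {e, r^5, r^2s, r^7s}; {e, r^5, r^3s, r^8s}; {e, r^5, r^4s, r^9s}; {e, r^5, s, r^5s}; … (5 in all).
So G has 5 subgroups of order 4.

5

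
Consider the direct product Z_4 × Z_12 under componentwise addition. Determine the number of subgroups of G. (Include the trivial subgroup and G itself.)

|G| = 48, so by Lagrange every subgroup order divides 48. Divisors: 1, 2, 3, 4, 6, 8, 12, 16, 24, 48.
Subgroups by order — order 1: 1; order 2: 3; order 3: 1; order 4: 7; order 6: 3; order 8: 3; order 12: 7; order 16: 1; order 24: 3; order 48: 1.
Total: 1 + 3 + 1 + 7 + 3 + 3 + 7 + 1 + 3 + 1 = 30.

30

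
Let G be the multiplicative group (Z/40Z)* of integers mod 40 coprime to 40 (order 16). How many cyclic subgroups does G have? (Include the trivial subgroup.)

12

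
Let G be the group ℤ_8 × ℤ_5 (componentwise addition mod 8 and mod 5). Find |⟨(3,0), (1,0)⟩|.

|⟨(3,0)⟩| = 8 and |⟨(1,0)⟩| = 8, so |H| is a multiple of lcm(8, 8) = 8 and divides |G| = 40.
Closing under the operation: H = {(0,0), (1,0), (2,0), (3,0), (4,0), (5,0), (6,0), (7,0)}, so |H| = 8.

8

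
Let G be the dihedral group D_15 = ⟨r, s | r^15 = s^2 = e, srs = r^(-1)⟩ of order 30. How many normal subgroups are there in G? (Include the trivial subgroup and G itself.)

G has 28 subgroups. Checking conjugation-invariance by order — order 1: 1/1 normal; order 2: 0/15 normal; order 3: 1/1 normal; order 5: 1/1 normal; order 6: 0/5 normal; order 10: 0/3 normal; order 15: 1/1 normal; order 30: 1/1 normal.
Total normal subgroups: 5.

5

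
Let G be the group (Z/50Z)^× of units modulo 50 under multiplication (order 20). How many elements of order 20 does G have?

The elements of order 20 are: 3, 13, 17, 23, 27, 33, 37, 47.
That's 8.

8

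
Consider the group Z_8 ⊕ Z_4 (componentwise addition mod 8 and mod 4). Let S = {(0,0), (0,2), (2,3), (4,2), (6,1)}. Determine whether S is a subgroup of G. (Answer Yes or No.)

No

|S| = 5 does not divide |G| = 32, so by Lagrange S is not a subgroup.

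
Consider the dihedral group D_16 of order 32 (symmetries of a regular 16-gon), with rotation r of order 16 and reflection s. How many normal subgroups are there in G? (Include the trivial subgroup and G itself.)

8

G has 36 subgroups. Checking conjugation-invariance by order — order 1: 1/1 normal; order 2: 1/17 normal; order 4: 1/9 normal; order 8: 1/5 normal; order 16: 3/3 normal; order 32: 1/1 normal.
Total normal subgroups: 8.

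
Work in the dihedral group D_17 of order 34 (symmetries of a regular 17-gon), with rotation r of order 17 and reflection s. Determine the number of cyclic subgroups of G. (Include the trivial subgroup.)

19

Each element a generates a cyclic subgroup ⟨a⟩; distinct elements may generate the same one (a cyclic group of order d has φ(d) generators).
Cyclic subgroups by order — order 1: 1; order 2: 17; order 17: 1.
Total: 19.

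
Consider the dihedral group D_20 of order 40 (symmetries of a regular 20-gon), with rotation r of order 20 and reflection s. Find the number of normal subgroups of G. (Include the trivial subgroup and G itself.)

9

G has 48 subgroups. Checking conjugation-invariance by order — order 1: 1/1 normal; order 2: 1/21 normal; order 4: 1/11 normal; order 5: 1/1 normal; order 8: 0/5 normal; order 10: 1/5 normal; order 20: 3/3 normal; order 40: 1/1 normal.
Total normal subgroups: 9.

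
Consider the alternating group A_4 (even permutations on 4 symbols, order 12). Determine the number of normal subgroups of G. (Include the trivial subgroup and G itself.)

G has 10 subgroups. Checking conjugation-invariance by order — order 1: 1/1 normal; order 2: 0/3 normal; order 3: 0/4 normal; order 4: 1/1 normal; order 12: 1/1 normal.
Total normal subgroups: 3.

3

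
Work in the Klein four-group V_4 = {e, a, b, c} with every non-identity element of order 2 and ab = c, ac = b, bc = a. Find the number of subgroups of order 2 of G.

|G| = 4 and 2 | 4, so subgroups of order 2 are possible by Lagrange.
The subgroups of order 2 are: {e, a}; {e, b}; {e, c}.
So G has 3 subgroups of order 2.

3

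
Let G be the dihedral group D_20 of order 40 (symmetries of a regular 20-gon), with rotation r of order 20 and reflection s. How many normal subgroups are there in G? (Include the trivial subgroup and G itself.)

9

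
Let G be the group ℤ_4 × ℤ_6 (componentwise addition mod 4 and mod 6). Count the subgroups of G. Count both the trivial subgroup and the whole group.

|G| = 24, so by Lagrange every subgroup order divides 24. Divisors: 1, 2, 3, 4, 6, 8, 12, 24.
Subgroups by order — order 1: 1; order 2: 3; order 3: 1; order 4: 3; order 6: 3; order 8: 1; order 12: 3; order 24: 1.
Total: 1 + 3 + 1 + 3 + 3 + 1 + 3 + 1 = 16.

16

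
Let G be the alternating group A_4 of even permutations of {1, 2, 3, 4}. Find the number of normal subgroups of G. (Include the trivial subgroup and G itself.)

3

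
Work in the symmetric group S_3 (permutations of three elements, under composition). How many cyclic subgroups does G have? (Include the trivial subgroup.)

A cyclic subgroup of order d is generated by each of its φ(d) elements of order d, so the cyclic subgroups of order d number (#elements of order d)/φ(d).
Cyclic subgroups by order — order 1: 1; order 2: 3; order 3: 1.
Total: 5.

5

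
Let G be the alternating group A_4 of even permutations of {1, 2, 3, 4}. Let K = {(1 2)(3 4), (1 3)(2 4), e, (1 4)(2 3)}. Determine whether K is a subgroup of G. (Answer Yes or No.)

|K| = 4 divides |G| = 12, consistent with Lagrange.
K contains the identity, every element's inverse is in K, and K is closed under ∘: it is a subgroup.

Yes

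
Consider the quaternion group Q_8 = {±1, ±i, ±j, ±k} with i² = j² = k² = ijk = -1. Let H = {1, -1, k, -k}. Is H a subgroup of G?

Yes

|H| = 4 divides |G| = 8, consistent with Lagrange.
H contains the identity, every element's inverse is in H, and H is closed under ·: it is a subgroup.
In fact H = ⟨-k⟩.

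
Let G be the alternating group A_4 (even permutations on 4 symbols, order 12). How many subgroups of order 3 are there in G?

4

|G| = 12 and 3 | 12, so subgroups of order 3 are possible by Lagrange.
The subgroups of order 3 are: {e, (1 2 3), (1 3 2)}; {e, (1 2 4), (1 4 2)}; {e, (1 3 4), (1 4 3)}; {e, (2 3 4), (2 4 3)}.
So G has 4 subgroups of order 3.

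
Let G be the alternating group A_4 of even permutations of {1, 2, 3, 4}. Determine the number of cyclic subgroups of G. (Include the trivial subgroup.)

8

Group the elements of G by the cyclic subgroup they generate; each cyclic subgroup of order d accounts for φ(d) elements.
Cyclic subgroups by order — order 1: 1; order 2: 3; order 3: 4.
Total: 8.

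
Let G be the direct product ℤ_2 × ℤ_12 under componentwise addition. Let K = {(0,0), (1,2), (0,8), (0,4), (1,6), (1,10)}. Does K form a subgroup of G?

|K| = 6 divides |G| = 24, consistent with Lagrange.
K contains the identity, every element's inverse is in K, and K is closed under +: it is a subgroup.
In fact K = ⟨(1,2)⟩.

Yes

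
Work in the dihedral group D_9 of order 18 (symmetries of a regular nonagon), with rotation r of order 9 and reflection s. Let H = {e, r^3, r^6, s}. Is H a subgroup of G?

|H| = 4 does not divide |G| = 18, so by Lagrange H is not a subgroup.

No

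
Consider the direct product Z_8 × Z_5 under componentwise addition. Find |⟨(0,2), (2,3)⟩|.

|⟨(0,2)⟩| = 5 and |⟨(2,3)⟩| = 20, so |H| is a multiple of lcm(5, 20) = 20 and divides |G| = 40.
Closing under the operation: H = {(0,0), (0,1), (0,2), (0,3), (0,4), (2,0), (2,1), (2,2), (2,3), (2,4), (4,0), (4,1), (4,2), (4,3), (4,4), (6,0), (6,1), (6,2), (6,3), (6,4)}, so |H| = 20.

20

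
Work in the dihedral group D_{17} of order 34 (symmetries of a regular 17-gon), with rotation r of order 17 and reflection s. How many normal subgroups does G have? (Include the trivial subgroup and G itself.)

G has 20 subgroups. Checking conjugation-invariance by order — order 1: 1/1 normal; order 2: 0/17 normal; order 17: 1/1 normal; order 34: 1/1 normal.
Total normal subgroups: 3.

3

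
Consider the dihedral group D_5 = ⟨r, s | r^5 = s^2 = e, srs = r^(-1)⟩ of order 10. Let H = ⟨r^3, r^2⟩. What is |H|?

|⟨r^3⟩| = 5 and |⟨r^2⟩| = 5, so |H| is a multiple of lcm(5, 5) = 5 and divides |G| = 10.
Closing under the operation: H = {e, r, r^2, r^3, r^4}, so |H| = 5.

5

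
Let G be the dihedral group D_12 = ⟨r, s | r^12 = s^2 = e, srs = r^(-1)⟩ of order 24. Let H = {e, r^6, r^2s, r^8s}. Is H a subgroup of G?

Yes

|H| = 4 divides |G| = 24, consistent with Lagrange.
H contains the identity, every element's inverse is in H, and H is closed under ·: it is a subgroup.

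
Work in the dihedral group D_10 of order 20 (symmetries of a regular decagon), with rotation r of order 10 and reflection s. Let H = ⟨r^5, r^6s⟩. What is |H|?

4

|⟨r^5⟩| = 2 and |⟨r^6s⟩| = 2, so |H| is a multiple of lcm(2, 2) = 2 and divides |G| = 20.
Closing under the operation: H = {e, r^5, rs, r^6s}, so |H| = 4.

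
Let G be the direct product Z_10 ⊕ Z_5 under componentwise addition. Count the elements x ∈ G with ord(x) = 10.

An element (a,b) has order lcm(ord(a), ord(b)); count pairs with lcm equal to 10.
Enumerating gives 24 such elements.

24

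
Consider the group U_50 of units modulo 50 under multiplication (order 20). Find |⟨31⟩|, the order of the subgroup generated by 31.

5

Compute successive powers of 31 mod 50: 31, 11, 41, 21, 1; 31^5 ≡ 1 (mod 50).
So |⟨31⟩| = 5.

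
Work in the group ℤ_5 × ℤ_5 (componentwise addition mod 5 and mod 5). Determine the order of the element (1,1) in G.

The order of (1,1) in Z_5 × Z_5 is lcm(ord(1) in Z_5, ord(1) in Z_5).
ord(1) = 5 and ord(1) = 5, so |⟨(1,1)⟩| = lcm(5, 5) = 5.

5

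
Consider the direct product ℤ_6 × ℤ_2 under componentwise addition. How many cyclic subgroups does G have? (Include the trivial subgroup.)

8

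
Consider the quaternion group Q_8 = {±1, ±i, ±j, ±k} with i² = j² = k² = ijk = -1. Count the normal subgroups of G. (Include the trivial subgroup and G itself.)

6

G has 6 subgroups. Checking conjugation-invariance by order — order 1: 1/1 normal; order 2: 1/1 normal; order 4: 3/3 normal; order 8: 1/1 normal.
Total normal subgroups: 6.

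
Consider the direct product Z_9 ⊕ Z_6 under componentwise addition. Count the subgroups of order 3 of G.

4

|G| = 54 and 3 | 54, so subgroups of order 3 are possible by Lagrange.
The subgroups of order 3 are: {(0,0), (0,2), (0,4)}; {(0,0), (3,0), (6,0)}; {(0,0), (3,2), (6,4)}; {(0,0), (3,4), (6,2)}.
So G has 4 subgroups of order 3.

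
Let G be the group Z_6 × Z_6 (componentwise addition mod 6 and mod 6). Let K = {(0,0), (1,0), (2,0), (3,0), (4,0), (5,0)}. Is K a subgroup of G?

|K| = 6 divides |G| = 36, consistent with Lagrange.
K contains the identity, every element's inverse is in K, and K is closed under +: it is a subgroup.
In fact K = ⟨(5,0)⟩.

Yes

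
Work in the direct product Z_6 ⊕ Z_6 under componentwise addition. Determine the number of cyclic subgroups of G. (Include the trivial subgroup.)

20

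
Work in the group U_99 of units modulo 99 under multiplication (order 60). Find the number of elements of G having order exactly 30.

24

Enumerating element orders in G gives 24 elements of order 30.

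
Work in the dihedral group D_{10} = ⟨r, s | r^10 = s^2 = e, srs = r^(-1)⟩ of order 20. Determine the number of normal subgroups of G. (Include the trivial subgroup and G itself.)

G has 22 subgroups. Checking conjugation-invariance by order — order 1: 1/1 normal; order 2: 1/11 normal; order 4: 0/5 normal; order 5: 1/1 normal; order 10: 3/3 normal; order 20: 1/1 normal.
Total normal subgroups: 7.

7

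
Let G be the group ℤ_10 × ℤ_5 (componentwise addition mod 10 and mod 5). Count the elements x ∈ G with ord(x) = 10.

An element (a,b) has order lcm(ord(a), ord(b)); count pairs with lcm equal to 10.
Enumerating gives 24 such elements.

24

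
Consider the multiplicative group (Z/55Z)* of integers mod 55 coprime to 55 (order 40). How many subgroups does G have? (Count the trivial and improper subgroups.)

|G| = 40, so by Lagrange every subgroup order divides 40. Divisors: 1, 2, 4, 5, 8, 10, 20, 40.
Subgroups by order — order 1: 1; order 2: 3; order 4: 3; order 5: 1; order 8: 1; order 10: 3; order 20: 3; order 40: 1.
Total: 1 + 3 + 3 + 1 + 1 + 3 + 3 + 1 = 16.

16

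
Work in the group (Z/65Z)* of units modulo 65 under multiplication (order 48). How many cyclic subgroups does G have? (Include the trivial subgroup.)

A cyclic subgroup of order d is generated by each of its φ(d) elements of order d, so the cyclic subgroups of order d number (#elements of order d)/φ(d).
Cyclic subgroups by order — order 1: 1; order 2: 3; order 3: 1; order 4: 6; order 6: 3; order 12: 6.
Total: 20.

20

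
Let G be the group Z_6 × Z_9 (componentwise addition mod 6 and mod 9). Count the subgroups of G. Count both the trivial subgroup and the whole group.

20

|G| = 54, so by Lagrange every subgroup order divides 54. Divisors: 1, 2, 3, 6, 9, 18, 27, 54.
Subgroups by order — order 1: 1; order 2: 1; order 3: 4; order 6: 4; order 9: 4; order 18: 4; order 27: 1; order 54: 1.
Total: 1 + 1 + 4 + 4 + 4 + 4 + 1 + 1 = 20.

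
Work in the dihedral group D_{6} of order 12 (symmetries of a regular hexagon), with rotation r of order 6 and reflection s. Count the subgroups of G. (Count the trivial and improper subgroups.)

16

|G| = 12, so by Lagrange every subgroup order divides 12. Divisors: 1, 2, 3, 4, 6, 12.
Subgroups by order — order 1: 1; order 2: 7; order 3: 1; order 4: 3; order 6: 3; order 12: 1.
Total: 1 + 7 + 1 + 3 + 3 + 1 = 16.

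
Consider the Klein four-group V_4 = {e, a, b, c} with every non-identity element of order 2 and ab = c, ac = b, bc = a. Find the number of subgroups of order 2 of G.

3

|G| = 4 and 2 | 4, so subgroups of order 2 are possible by Lagrange.
The subgroups of order 2 are: {e, a}; {e, b}; {e, c}.
So G has 3 subgroups of order 2.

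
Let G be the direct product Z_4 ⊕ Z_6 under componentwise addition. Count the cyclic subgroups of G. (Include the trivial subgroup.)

Group the elements of G by the cyclic subgroup they generate; each cyclic subgroup of order d accounts for φ(d) elements.
Cyclic subgroups by order — order 1: 1; order 2: 3; order 3: 1; order 4: 2; order 6: 3; order 12: 2.
Total: 12.

12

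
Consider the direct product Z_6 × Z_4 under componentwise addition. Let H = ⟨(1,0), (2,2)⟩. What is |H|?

|⟨(1,0)⟩| = 6 and |⟨(2,2)⟩| = 6, so |H| is a multiple of lcm(6, 6) = 6 and divides |G| = 24.
Closing under the operation: H = {(0,0), (0,2), (1,0), (1,2), (2,0), (2,2), (3,0), (3,2), (4,0), (4,2), (5,0), (5,2)}, so |H| = 12.

12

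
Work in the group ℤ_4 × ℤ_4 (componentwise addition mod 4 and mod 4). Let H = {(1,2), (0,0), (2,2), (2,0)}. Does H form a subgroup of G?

(1,2) ∈ H but its inverse (3,2) ∉ H, so H is not a subgroup.

No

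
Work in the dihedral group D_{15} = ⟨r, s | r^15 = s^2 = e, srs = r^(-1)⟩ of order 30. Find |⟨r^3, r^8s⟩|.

10

|⟨r^3⟩| = 5 and |⟨r^8s⟩| = 2, so |H| is a multiple of lcm(5, 2) = 10 and divides |G| = 30.
Closing under the operation: H = {e, r^3, r^6, r^9, r^12, r^2s, r^5s, r^8s, r^11s, r^14s}, so |H| = 10.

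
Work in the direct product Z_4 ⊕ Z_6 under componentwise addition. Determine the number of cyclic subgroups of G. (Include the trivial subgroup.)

12

Each element a generates a cyclic subgroup ⟨a⟩; distinct elements may generate the same one (a cyclic group of order d has φ(d) generators).
Cyclic subgroups by order — order 1: 1; order 2: 3; order 3: 1; order 4: 2; order 6: 3; order 12: 2.
Total: 12.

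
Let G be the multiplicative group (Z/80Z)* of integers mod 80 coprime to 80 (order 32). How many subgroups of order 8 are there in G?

|G| = 32 and 8 | 32, so subgroups of order 8 are possible by Lagrange.
The subgroups of order 8 are: {1, 9, 11, 19, 41, 49, 51, 59}; {1, 11, 21, 31, 41, 51, 61, 71}; {1, 11, 29, 39, 41, 51, 69, 79}; {1, 3, 9, 13, 27, 31, 37, 39}; … (19 in all).
So G has 19 subgroups of order 8.

19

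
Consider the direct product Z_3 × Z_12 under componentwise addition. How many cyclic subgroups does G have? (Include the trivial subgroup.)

15

Group the elements of G by the cyclic subgroup they generate; each cyclic subgroup of order d accounts for φ(d) elements.
Cyclic subgroups by order — order 1: 1; order 2: 1; order 3: 4; order 4: 1; order 6: 4; order 12: 4.
Total: 15.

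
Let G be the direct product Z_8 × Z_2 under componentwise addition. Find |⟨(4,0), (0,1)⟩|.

|⟨(4,0)⟩| = 2 and |⟨(0,1)⟩| = 2, so |H| is a multiple of lcm(2, 2) = 2 and divides |G| = 16.
Closing under the operation: H = {(0,0), (0,1), (4,0), (4,1)}, so |H| = 4.

4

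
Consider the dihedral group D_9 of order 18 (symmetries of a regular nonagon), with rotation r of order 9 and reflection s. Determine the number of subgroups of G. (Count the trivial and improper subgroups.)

16

|G| = 18, so by Lagrange every subgroup order divides 18. Divisors: 1, 2, 3, 6, 9, 18.
Subgroups by order — order 1: 1; order 2: 9; order 3: 1; order 6: 3; order 9: 1; order 18: 1.
Total: 1 + 9 + 1 + 3 + 1 + 1 = 16.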